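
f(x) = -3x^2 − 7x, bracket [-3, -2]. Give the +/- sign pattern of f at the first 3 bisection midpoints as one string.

f(-2.5) = -1.25 < 0, so the root lies in [-2.5, -2]
f(-2.25) = 0.5625 > 0, so the root lies in [-2.5, -2.25]
f(-2.375) = -0.296875 < 0, so the root lies in [-2.375, -2.25]

-+-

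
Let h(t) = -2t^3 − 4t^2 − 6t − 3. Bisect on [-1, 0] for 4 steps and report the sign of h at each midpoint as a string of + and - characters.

m = -0.5, h(m) = -0.75 (−); new bracket [-1, -0.5]
m = -0.75, h(m) = 0.09375 (+); new bracket [-0.75, -0.5]
m = -0.625, h(m) = -0.324219 (−); new bracket [-0.75, -0.625]
m = -0.6875, h(m) = -0.1157 (−); new bracket [-0.75, -0.6875]

-+--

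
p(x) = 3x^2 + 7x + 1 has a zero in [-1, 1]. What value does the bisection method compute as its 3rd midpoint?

-0.25

x = 0 gives p = 1, positive; keep [-1, 0]
x = -0.5 gives p = -1.75, negative; keep [-0.5, 0]
x = -0.25 gives p = -0.5625, negative; keep [-0.25, 0]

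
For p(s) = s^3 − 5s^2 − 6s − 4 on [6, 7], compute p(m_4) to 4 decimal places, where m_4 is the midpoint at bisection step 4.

-1.3240

midpoint 6.5: p = 20.375 > 0 → [6, 6.5]
midpoint 6.25: p = 7.328125 > 0 → [6, 6.25]
midpoint 6.125: p = 1.455078 > 0 → [6, 6.125]
midpoint 6.0625: p = -1.324 < 0 → [6.0625, 6.125]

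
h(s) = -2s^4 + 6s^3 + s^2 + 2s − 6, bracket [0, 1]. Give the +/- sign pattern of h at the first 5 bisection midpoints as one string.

h(0.5) = -4.125 < 0, so the root lies in [0.5, 1]
h(0.75) = -2.039062 < 0, so the root lies in [0.75, 1]
h(0.875) = -0.637207 < 0, so the root lies in [0.875, 1]
h(0.9375) = 0.1528 > 0, so the root lies in [0.875, 0.9375]
h(0.90625) = -0.2495 < 0, so the root lies in [0.90625, 0.9375]

---+-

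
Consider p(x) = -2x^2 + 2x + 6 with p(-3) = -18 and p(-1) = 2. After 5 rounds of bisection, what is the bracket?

p(-2) = -6 < 0, so the root lies in [-2, -1]
p(-1.5) = -1.5 < 0, so the root lies in [-1.5, -1]
p(-1.25) = 0.375 > 0, so the root lies in [-1.5, -1.25]
p(-1.375) = -0.5312 < 0, so the root lies in [-1.375, -1.25]
p(-1.3125) = -0.0703 < 0, so the root lies in [-1.3125, -1.25]

[-1.3125, -1.25]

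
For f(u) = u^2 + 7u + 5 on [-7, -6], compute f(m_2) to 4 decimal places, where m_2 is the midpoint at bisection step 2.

0.3125

m = -6.5, f(m) = 1.75 (+); new bracket [-6.5, -6]
m = -6.25, f(m) = 0.3125 (+); new bracket [-6.25, -6]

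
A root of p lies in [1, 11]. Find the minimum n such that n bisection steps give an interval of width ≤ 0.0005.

Width after n steps is 10/2^n. Need 2^n ≥ 10/0.0005 = 20000.
2^14 = 16384 < 20000 ≤ 2^15 = 32768, so n = 15.

15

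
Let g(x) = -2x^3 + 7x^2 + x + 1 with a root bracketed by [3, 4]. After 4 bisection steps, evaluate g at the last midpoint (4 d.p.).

g(3.5) = 4.5 > 0, so the root lies in [3.5, 4]
g(3.75) = -2.28125 < 0, so the root lies in [3.5, 3.75]
g(3.625) = 1.339844 > 0, so the root lies in [3.625, 3.75]
g(3.6875) = -0.4116 < 0, so the root lies in [3.625, 3.6875]

-0.4116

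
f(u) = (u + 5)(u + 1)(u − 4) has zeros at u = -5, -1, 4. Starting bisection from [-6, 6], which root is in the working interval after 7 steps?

4

f(0) = -20 < 0, so the root lies in [0, 6]
f(3) = -32 < 0, so the root lies in [3, 6]
f(4.5) = 26.125 > 0, so the root lies in [3, 4.5]
f(3.75) = -10.3906 < 0, so the root lies in [3.75, 4.5]
f(4.125) = 5.8457 > 0, so the root lies in [3.75, 4.125]
f(3.9375) = -2.7581 < 0, so the root lies in [3.9375, 4.125]
f(4.03125) = 1.42 > 0, so the root lies in [3.9375, 4.03125]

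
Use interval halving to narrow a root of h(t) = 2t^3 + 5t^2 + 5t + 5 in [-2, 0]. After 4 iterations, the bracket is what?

m = -1, h(m) = 3 (+); new bracket [-2, -1]
m = -1.5, h(m) = 2 (+); new bracket [-2, -1.5]
m = -1.75, h(m) = 0.84375 (+); new bracket [-2, -1.75]
m = -1.875, h(m) = 0.0195 (+); new bracket [-2, -1.875]

[-2, -1.875]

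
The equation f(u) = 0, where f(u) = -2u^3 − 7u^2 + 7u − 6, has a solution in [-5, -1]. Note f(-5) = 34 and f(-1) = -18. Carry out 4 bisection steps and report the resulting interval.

[-4.5, -4.25]

f(-3) = -36 < 0, so the root lies in [-5, -3]
f(-4) = -18 < 0, so the root lies in [-5, -4]
f(-4.5) = 3 > 0, so the root lies in [-4.5, -4]
f(-4.25) = -8.6562 < 0, so the root lies in [-4.5, -4.25]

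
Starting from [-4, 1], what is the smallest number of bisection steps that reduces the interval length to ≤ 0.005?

Width after n steps is 5/2^n. Need 2^n ≥ 5/0.005 = 1000.
2^9 = 512 < 1000 ≤ 2^10 = 1024, so n = 10.

10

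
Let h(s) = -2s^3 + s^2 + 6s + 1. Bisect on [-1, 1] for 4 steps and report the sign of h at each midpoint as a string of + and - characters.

h(0) = 1 > 0, so the root lies in [-1, 0]
h(-0.5) = -1.5 < 0, so the root lies in [-0.5, 0]
h(-0.25) = -0.40625 < 0, so the root lies in [-0.25, 0]
h(-0.125) = 0.2695 > 0, so the root lies in [-0.25, -0.125]

+--+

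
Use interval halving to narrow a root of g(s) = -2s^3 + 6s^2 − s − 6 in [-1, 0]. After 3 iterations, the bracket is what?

[-0.875, -0.75]

s = -0.5 gives g = -3.75, negative; keep [-1, -0.5]
s = -0.75 gives g = -1.03125, negative; keep [-1, -0.75]
s = -0.875 gives g = 0.808594, positive; keep [-0.875, -0.75]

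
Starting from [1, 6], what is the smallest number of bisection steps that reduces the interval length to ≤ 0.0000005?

24

Width after n steps is 5/2^n. Need 2^n ≥ 5/0.0000005 = 10000000.
2^23 = 8388608 < 10000000 ≤ 2^24 = 16777216, so n = 24.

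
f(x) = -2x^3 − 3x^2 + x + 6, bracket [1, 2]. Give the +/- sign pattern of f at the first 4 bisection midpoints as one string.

--+-

x = 1.5 gives f = -6, negative; keep [1, 1.5]
x = 1.25 gives f = -1.34375, negative; keep [1, 1.25]
x = 1.125 gives f = 0.480469, positive; keep [1.125, 1.25]
x = 1.1875 gives f = -0.3921, negative; keep [1.125, 1.1875]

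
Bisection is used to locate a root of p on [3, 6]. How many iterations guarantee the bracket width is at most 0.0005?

13

Width after n steps is 3/2^n. Need 2^n ≥ 3/0.0005 = 6000.
2^12 = 4096 < 6000 ≤ 2^13 = 8192, so n = 13.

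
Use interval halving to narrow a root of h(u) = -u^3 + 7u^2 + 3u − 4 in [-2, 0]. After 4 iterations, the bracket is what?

[-1, -0.875]

m = -1, h(m) = 1 (+); new bracket [-1, 0]
m = -0.5, h(m) = -3.625 (−); new bracket [-1, -0.5]
m = -0.75, h(m) = -1.890625 (−); new bracket [-1, -0.75]
m = -0.875, h(m) = -0.5957 (−); new bracket [-1, -0.875]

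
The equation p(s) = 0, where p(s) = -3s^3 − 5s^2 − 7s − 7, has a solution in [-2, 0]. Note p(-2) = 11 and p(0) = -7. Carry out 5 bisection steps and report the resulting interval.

[-1.3125, -1.25]

midpoint -1: p = -2 < 0 → [-2, -1]
midpoint -1.5: p = 2.375 > 0 → [-1.5, -1]
midpoint -1.25: p = -0.203125 < 0 → [-1.5, -1.25]
midpoint -1.375: p = 0.9707 > 0 → [-1.375, -1.25]
midpoint -1.3125: p = 0.3572 > 0 → [-1.3125, -1.25]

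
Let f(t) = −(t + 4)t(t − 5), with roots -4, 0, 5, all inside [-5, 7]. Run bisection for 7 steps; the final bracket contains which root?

m = 1, f(m) = 20 (+); new bracket [1, 7]
m = 4, f(m) = 32 (+); new bracket [4, 7]
m = 5.5, f(m) = -26.125 (−); new bracket [4, 5.5]
m = 4.75, f(m) = 10.3906 (+); new bracket [4.75, 5.5]
m = 5.125, f(m) = -5.8457 (−); new bracket [4.75, 5.125]
m = 4.9375, f(m) = 2.7581 (+); new bracket [4.9375, 5.125]
m = 5.03125, f(m) = -1.42 (−); new bracket [4.9375, 5.03125]

5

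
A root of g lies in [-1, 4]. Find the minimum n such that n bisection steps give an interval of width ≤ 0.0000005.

Width after n steps is 5/2^n. Need 2^n ≥ 5/0.0000005 = 10000000.
2^23 = 8388608 < 10000000 ≤ 2^24 = 16777216, so n = 24.

24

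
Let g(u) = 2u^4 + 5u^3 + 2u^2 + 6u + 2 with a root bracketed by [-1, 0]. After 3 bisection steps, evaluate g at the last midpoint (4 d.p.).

midpoint -0.5: g = -1 < 0 → [-0.5, 0]
midpoint -0.25: g = 0.554688 > 0 → [-0.5, -0.25]
midpoint -0.375: g = -0.192871 < 0 → [-0.375, -0.25]

-0.1929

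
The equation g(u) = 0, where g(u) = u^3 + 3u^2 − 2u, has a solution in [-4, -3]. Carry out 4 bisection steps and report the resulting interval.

u = -3.5 gives g = 0.875, positive; keep [-4, -3.5]
u = -3.75 gives g = -3.046875, negative; keep [-3.75, -3.5]
u = -3.625 gives g = -0.962891, negative; keep [-3.625, -3.5]
u = -3.5625 gives g = -0.0139, negative; keep [-3.5625, -3.5]

[-3.5625, -3.5]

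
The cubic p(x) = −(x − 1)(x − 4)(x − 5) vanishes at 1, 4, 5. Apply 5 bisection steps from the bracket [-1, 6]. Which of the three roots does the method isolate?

1

p(2.5) = -5.625 < 0, so the root lies in [-1, 2.5]
p(0.75) = 3.453125 > 0, so the root lies in [0.75, 2.5]
p(1.625) = -5.009766 < 0, so the root lies in [0.75, 1.625]
p(1.1875) = -2.0105 < 0, so the root lies in [0.75, 1.1875]
p(0.96875) = 0.3819 > 0, so the root lies in [0.96875, 1.1875]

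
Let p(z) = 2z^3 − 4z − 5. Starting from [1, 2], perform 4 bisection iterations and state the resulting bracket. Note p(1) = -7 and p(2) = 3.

[1.8125, 1.875]

p(1.5) = -4.25 < 0, so the root lies in [1.5, 2]
p(1.75) = -1.28125 < 0, so the root lies in [1.75, 2]
p(1.875) = 0.683594 > 0, so the root lies in [1.75, 1.875]
p(1.8125) = -0.3413 < 0, so the root lies in [1.8125, 1.875]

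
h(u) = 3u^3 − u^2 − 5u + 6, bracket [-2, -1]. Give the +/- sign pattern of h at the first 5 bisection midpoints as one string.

h(-1.5) = 1.125 > 0, so the root lies in [-2, -1.5]
h(-1.75) = -4.390625 < 0, so the root lies in [-1.75, -1.5]
h(-1.625) = -1.388672 < 0, so the root lies in [-1.625, -1.5]
h(-1.5625) = -0.073 < 0, so the root lies in [-1.5625, -1.5]
h(-1.53125) = 0.5404 > 0, so the root lies in [-1.5625, -1.53125]

+---+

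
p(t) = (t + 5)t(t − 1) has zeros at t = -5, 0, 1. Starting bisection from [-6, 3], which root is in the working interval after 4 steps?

-5

midpoint -1.5: p = 13.125 > 0 → [-6, -1.5]
midpoint -3.75: p = 22.265625 > 0 → [-6, -3.75]
midpoint -4.875: p = 3.580078 > 0 → [-6, -4.875]
midpoint -5.4375: p = -15.3142 < 0 → [-5.4375, -4.875]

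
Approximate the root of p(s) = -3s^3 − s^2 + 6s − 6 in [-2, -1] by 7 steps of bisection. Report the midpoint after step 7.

s = -1.5 gives p = -7.125, negative; keep [-2, -1.5]
s = -1.75 gives p = -3.484375, negative; keep [-2, -1.75]
s = -1.875 gives p = -0.990234, negative; keep [-2, -1.875]
s = -1.9375 gives p = 0.4407, positive; keep [-1.9375, -1.875]
s = -1.90625 gives p = -0.2906, negative; keep [-1.9375, -1.90625]
s = -1.921875 gives p = 0.0711, positive; keep [-1.921875, -1.90625]
s = -1.9140625 gives p = -0.1107, negative; keep [-1.921875, -1.9140625]

-1.9140625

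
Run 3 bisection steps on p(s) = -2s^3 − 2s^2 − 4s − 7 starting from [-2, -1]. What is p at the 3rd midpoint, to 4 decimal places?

-0.0820

m = -1.5, p(m) = 1.25 (+); new bracket [-1.5, -1]
m = -1.25, p(m) = -1.21875 (−); new bracket [-1.5, -1.25]
m = -1.375, p(m) = -0.082031 (−); new bracket [-1.5, -1.375]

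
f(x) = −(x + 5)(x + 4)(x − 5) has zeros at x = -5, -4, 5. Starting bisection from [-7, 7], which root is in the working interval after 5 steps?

midpoint 0: f = 100 > 0 → [0, 7]
midpoint 3.5: f = 95.625 > 0 → [3.5, 7]
midpoint 5.25: f = -23.703125 < 0 → [3.5, 5.25]
midpoint 4.375: f = 49.0723 > 0 → [4.375, 5.25]
midpoint 4.8125: f = 16.2136 > 0 → [4.8125, 5.25]

5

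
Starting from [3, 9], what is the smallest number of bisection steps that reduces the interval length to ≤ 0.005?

11

Width after n steps is 6/2^n. Need 2^n ≥ 6/0.005 = 1200.
2^10 = 1024 < 1200 ≤ 2^11 = 2048, so n = 11.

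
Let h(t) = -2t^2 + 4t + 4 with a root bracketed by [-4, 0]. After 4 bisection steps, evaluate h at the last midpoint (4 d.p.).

h(-2) = -12 < 0, so the root lies in [-2, 0]
h(-1) = -2 < 0, so the root lies in [-1, 0]
h(-0.5) = 1.5 > 0, so the root lies in [-1, -0.5]
h(-0.75) = -0.125 < 0, so the root lies in [-0.75, -0.5]

-0.1250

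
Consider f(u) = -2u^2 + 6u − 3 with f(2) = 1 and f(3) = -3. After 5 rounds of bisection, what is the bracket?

[2.34375, 2.375]

f(2.5) = -0.5 < 0, so the root lies in [2, 2.5]
f(2.25) = 0.375 > 0, so the root lies in [2.25, 2.5]
f(2.375) = -0.03125 < 0, so the root lies in [2.25, 2.375]
f(2.3125) = 0.1797 > 0, so the root lies in [2.3125, 2.375]
f(2.34375) = 0.0762 > 0, so the root lies in [2.34375, 2.375]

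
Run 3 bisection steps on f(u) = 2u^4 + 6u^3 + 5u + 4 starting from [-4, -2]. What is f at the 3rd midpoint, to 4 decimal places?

4.9141

m = -3, f(m) = -11 (−); new bracket [-4, -3]
m = -3.5, f(m) = 29.375 (+); new bracket [-3.5, -3]
m = -3.25, f(m) = 4.914062 (+); new bracket [-3.25, -3]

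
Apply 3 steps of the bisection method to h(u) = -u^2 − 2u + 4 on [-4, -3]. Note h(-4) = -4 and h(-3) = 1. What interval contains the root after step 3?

[-3.25, -3.125]

h(-3.5) = -1.25 < 0, so the root lies in [-3.5, -3]
h(-3.25) = -0.0625 < 0, so the root lies in [-3.25, -3]
h(-3.125) = 0.484375 > 0, so the root lies in [-3.25, -3.125]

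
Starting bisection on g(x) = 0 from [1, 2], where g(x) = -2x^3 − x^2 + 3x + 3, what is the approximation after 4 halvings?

1.4375

m = 1.5, g(m) = -1.5 (−); new bracket [1, 1.5]
m = 1.25, g(m) = 1.28125 (+); new bracket [1.25, 1.5]
m = 1.375, g(m) = 0.035156 (+); new bracket [1.375, 1.5]
m = 1.4375, g(m) = -0.6948 (−); new bracket [1.375, 1.4375]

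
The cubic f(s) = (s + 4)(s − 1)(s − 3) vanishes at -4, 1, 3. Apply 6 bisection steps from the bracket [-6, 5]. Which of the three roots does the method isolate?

-4

f(-0.5) = 18.375 > 0, so the root lies in [-6, -0.5]
f(-3.25) = 19.921875 > 0, so the root lies in [-6, -3.25]
f(-4.625) = -26.806641 < 0, so the root lies in [-4.625, -3.25]
f(-3.9375) = 2.1409 > 0, so the root lies in [-4.625, -3.9375]
f(-4.28125) = -10.8152 < 0, so the root lies in [-4.28125, -3.9375]
f(-4.109375) = -3.973 < 0, so the root lies in [-4.109375, -3.9375]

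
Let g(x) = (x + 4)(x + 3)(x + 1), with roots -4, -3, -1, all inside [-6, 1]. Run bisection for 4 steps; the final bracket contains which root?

m = -2.5, g(m) = -1.125 (−); new bracket [-2.5, 1]
m = -0.75, g(m) = 1.828125 (+); new bracket [-2.5, -0.75]
m = -1.625, g(m) = -2.041016 (−); new bracket [-1.625, -0.75]
m = -1.1875, g(m) = -0.9558 (−); new bracket [-1.1875, -0.75]

-1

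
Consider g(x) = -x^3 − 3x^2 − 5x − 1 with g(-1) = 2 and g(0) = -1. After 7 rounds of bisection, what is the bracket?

g(-0.5) = 0.875 > 0, so the root lies in [-0.5, 0]
g(-0.25) = 0.078125 > 0, so the root lies in [-0.25, 0]
g(-0.125) = -0.419922 < 0, so the root lies in [-0.25, -0.125]
g(-0.1875) = -0.1614 < 0, so the root lies in [-0.25, -0.1875]
g(-0.21875) = -0.0393 < 0, so the root lies in [-0.25, -0.21875]
g(-0.234375) = 0.02 > 0, so the root lies in [-0.234375, -0.21875]
g(-0.2265625) = -0.0095 < 0, so the root lies in [-0.234375, -0.2265625]

[-0.234375, -0.2265625]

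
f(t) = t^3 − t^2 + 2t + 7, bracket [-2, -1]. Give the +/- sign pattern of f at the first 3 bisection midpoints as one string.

t = -1.5 gives f = -1.625, negative; keep [-1.5, -1]
t = -1.25 gives f = 0.984375, positive; keep [-1.5, -1.25]
t = -1.375 gives f = -0.240234, negative; keep [-1.375, -1.25]

-+-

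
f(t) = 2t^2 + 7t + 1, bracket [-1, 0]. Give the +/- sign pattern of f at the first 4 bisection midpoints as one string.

--+-

f(-0.5) = -2 < 0, so the root lies in [-0.5, 0]
f(-0.25) = -0.625 < 0, so the root lies in [-0.25, 0]
f(-0.125) = 0.15625 > 0, so the root lies in [-0.25, -0.125]
f(-0.1875) = -0.2422 < 0, so the root lies in [-0.1875, -0.125]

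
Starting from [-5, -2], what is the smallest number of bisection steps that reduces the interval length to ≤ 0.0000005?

23

Width after n steps is 3/2^n. Need 2^n ≥ 3/0.0000005 = 6000000.
2^22 = 4194304 < 6000000 ≤ 2^23 = 8388608, so n = 23.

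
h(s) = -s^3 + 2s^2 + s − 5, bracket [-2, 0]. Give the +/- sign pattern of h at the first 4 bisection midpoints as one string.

m = -1, h(m) = -3 (−); new bracket [-2, -1]
m = -1.5, h(m) = 1.375 (+); new bracket [-1.5, -1]
m = -1.25, h(m) = -1.171875 (−); new bracket [-1.5, -1.25]
m = -1.375, h(m) = 0.0059 (+); new bracket [-1.375, -1.25]

-+-+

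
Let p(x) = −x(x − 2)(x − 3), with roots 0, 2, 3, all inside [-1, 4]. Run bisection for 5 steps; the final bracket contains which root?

p(1.5) = -1.125 < 0, so the root lies in [-1, 1.5]
p(0.25) = -1.203125 < 0, so the root lies in [-1, 0.25]
p(-0.375) = 3.005859 > 0, so the root lies in [-0.375, 0.25]
p(-0.0625) = 0.3948 > 0, so the root lies in [-0.0625, 0.25]
p(0.09375) = -0.5194 < 0, so the root lies in [-0.0625, 0.09375]

0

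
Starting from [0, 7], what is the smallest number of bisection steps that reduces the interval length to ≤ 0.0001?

17

Width after n steps is 7/2^n. Need 2^n ≥ 7/0.0001 = 70000.
2^16 = 65536 < 70000 ≤ 2^17 = 131072, so n = 17.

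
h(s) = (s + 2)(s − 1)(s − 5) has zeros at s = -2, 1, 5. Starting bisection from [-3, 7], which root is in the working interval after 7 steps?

s = 2 gives h = -12, negative; keep [2, 7]
s = 4.5 gives h = -11.375, negative; keep [4.5, 7]
s = 5.75 gives h = 27.609375, positive; keep [4.5, 5.75]
s = 5.125 gives h = 3.6738, positive; keep [4.5, 5.125]
s = 4.8125 gives h = -4.8699, negative; keep [4.8125, 5.125]
s = 4.96875 gives h = -0.8643, negative; keep [4.96875, 5.125]
s = 5.046875 gives h = 1.3368, positive; keep [4.96875, 5.046875]

5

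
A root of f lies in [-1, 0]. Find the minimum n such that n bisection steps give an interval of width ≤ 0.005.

Width after n steps is 1/2^n. Need 2^n ≥ 1/0.005 = 200.
2^7 = 128 < 200 ≤ 2^8 = 256, so n = 8.

8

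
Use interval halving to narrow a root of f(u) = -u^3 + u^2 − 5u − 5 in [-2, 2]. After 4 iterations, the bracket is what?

m = 0, f(m) = -5 (−); new bracket [-2, 0]
m = -1, f(m) = 2 (+); new bracket [-1, 0]
m = -0.5, f(m) = -2.125 (−); new bracket [-1, -0.5]
m = -0.75, f(m) = -0.2656 (−); new bracket [-1, -0.75]

[-1, -0.75]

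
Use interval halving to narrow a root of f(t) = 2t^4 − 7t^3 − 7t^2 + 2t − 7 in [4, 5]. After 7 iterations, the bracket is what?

[4.296875, 4.3046875]

t = 4.5 gives f = 42.5, positive; keep [4, 4.5]
t = 4.25 gives f = -9.789062, negative; keep [4.25, 4.5]
t = 4.375 gives f = 14.311035, positive; keep [4.25, 4.375]
t = 4.3125 gives f = 1.7703, positive; keep [4.25, 4.3125]
t = 4.28125 gives f = -4.1295, negative; keep [4.28125, 4.3125]
t = 4.296875 gives f = -1.21, negative; keep [4.296875, 4.3125]
t = 4.3046875 gives f = 0.2725, positive; keep [4.296875, 4.3046875]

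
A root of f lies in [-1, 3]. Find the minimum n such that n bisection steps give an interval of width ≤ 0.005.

10

Width after n steps is 4/2^n. Need 2^n ≥ 4/0.005 = 800.
2^9 = 512 < 800 ≤ 2^10 = 1024, so n = 10.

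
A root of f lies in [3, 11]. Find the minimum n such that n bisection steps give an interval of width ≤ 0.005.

11

Width after n steps is 8/2^n. Need 2^n ≥ 8/0.005 = 1600.
2^10 = 1024 < 1600 ≤ 2^11 = 2048, so n = 11.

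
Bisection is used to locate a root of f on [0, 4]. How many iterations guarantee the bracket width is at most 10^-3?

Width after n steps is 4/2^n. Need 2^n ≥ 4/10^-3 = 4000.
2^11 = 2048 < 4000 ≤ 2^12 = 4096, so n = 12.

12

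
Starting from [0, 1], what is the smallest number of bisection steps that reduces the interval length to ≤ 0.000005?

18

Width after n steps is 1/2^n. Need 2^n ≥ 1/0.000005 = 200000.
2^17 = 131072 < 200000 ≤ 2^18 = 262144, so n = 18.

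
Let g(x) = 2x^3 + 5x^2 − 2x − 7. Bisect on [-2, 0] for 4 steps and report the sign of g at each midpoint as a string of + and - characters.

-+-+

x = -1 gives g = -2, negative; keep [-2, -1]
x = -1.5 gives g = 0.5, positive; keep [-1.5, -1]
x = -1.25 gives g = -0.59375, negative; keep [-1.5, -1.25]
x = -1.375 gives g = 0.0039, positive; keep [-1.375, -1.25]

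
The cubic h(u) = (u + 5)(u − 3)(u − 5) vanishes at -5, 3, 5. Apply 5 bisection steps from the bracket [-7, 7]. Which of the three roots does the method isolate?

midpoint 0: h = 75 > 0 → [-7, 0]
midpoint -3.5: h = 82.875 > 0 → [-7, -3.5]
midpoint -5.25: h = -21.140625 < 0 → [-5.25, -3.5]
midpoint -4.375: h = 43.2129 > 0 → [-5.25, -4.375]
midpoint -4.8125: h = 14.3738 > 0 → [-5.25, -4.8125]

-5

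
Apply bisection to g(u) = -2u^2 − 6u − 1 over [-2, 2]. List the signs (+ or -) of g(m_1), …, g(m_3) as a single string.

-++

m = 0, g(m) = -1 (−); new bracket [-2, 0]
m = -1, g(m) = 3 (+); new bracket [-1, 0]
m = -0.5, g(m) = 1.5 (+); new bracket [-0.5, 0]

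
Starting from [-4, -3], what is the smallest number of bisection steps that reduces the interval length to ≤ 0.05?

5

Width after n steps is 1/2^n. Need 2^n ≥ 1/0.05 = 20.
2^4 = 16 < 20 ≤ 2^5 = 32, so n = 5.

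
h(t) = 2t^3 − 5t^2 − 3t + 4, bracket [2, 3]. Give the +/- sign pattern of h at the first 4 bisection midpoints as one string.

m = 2.5, h(m) = -3.5 (−); new bracket [2.5, 3]
m = 2.75, h(m) = -0.46875 (−); new bracket [2.75, 3]
m = 2.875, h(m) = 1.574219 (+); new bracket [2.75, 2.875]
m = 2.8125, h(m) = 0.5063 (+); new bracket [2.75, 2.8125]

--++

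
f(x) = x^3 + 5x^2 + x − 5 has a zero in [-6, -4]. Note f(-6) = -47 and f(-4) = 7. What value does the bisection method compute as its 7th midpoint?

midpoint -5: f = -10 < 0 → [-5, -4]
midpoint -4.5: f = 0.625 > 0 → [-5, -4.5]
midpoint -4.75: f = -4.109375 < 0 → [-4.75, -4.5]
midpoint -4.625: f = -1.6035 < 0 → [-4.625, -4.5]
midpoint -4.5625: f = -0.4553 < 0 → [-4.5625, -4.5]
midpoint -4.53125: f = 0.0932 > 0 → [-4.5625, -4.53125]
midpoint -4.546875: f = -0.1789 < 0 → [-4.546875, -4.53125]

-4.546875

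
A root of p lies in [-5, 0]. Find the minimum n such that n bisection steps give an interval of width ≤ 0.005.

Width after n steps is 5/2^n. Need 2^n ≥ 5/0.005 = 1000.
2^9 = 512 < 1000 ≤ 2^10 = 1024, so n = 10.

10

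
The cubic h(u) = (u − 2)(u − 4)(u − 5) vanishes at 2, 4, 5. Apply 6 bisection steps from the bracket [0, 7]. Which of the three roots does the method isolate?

2

u = 3.5 gives h = 1.125, positive; keep [0, 3.5]
u = 1.75 gives h = -1.828125, negative; keep [1.75, 3.5]
u = 2.625 gives h = 2.041016, positive; keep [1.75, 2.625]
u = 2.1875 gives h = 0.9558, positive; keep [1.75, 2.1875]
u = 1.96875 gives h = -0.1924, negative; keep [1.96875, 2.1875]
u = 2.078125 gives h = 0.4387, positive; keep [1.96875, 2.078125]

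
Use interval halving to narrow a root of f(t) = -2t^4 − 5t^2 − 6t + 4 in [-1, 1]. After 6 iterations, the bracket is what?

[0.4375, 0.46875]

midpoint 0: f = 4 > 0 → [0, 1]
midpoint 0.5: f = -0.375 < 0 → [0, 0.5]
midpoint 0.25: f = 2.179688 > 0 → [0.25, 0.5]
midpoint 0.375: f = 1.0073 > 0 → [0.375, 0.5]
midpoint 0.4375: f = 0.3447 > 0 → [0.4375, 0.5]
midpoint 0.46875: f = -0.0077 < 0 → [0.4375, 0.46875]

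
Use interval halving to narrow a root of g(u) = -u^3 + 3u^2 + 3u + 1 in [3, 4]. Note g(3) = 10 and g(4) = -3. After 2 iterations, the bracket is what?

u = 3.5 gives g = 5.375, positive; keep [3.5, 4]
u = 3.75 gives g = 1.703125, positive; keep [3.75, 4]

[3.75, 4]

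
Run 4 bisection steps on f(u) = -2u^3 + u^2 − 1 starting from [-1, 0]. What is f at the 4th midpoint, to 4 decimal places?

u = -0.5 gives f = -0.5, negative; keep [-1, -0.5]
u = -0.75 gives f = 0.40625, positive; keep [-0.75, -0.5]
u = -0.625 gives f = -0.121094, negative; keep [-0.75, -0.625]
u = -0.6875 gives f = 0.1226, positive; keep [-0.6875, -0.625]

0.1226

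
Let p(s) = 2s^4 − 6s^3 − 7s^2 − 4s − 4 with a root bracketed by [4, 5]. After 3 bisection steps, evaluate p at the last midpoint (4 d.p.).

18.3169

p(4.5) = 109.625 > 0, so the root lies in [4, 4.5]
p(4.25) = 44.476562 > 0, so the root lies in [4, 4.25]
p(4.125) = 18.316895 > 0, so the root lies in [4, 4.125]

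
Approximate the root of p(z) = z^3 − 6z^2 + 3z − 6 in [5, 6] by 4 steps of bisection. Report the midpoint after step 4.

5.6875

m = 5.5, p(m) = -4.625 (−); new bracket [5.5, 6]
m = 5.75, p(m) = 2.984375 (+); new bracket [5.5, 5.75]
m = 5.625, p(m) = -0.990234 (−); new bracket [5.625, 5.75]
m = 5.6875, p(m) = 0.9539 (+); new bracket [5.625, 5.6875]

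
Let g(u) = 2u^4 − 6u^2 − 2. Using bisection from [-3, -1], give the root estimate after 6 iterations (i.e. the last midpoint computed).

g(-2) = 6 > 0, so the root lies in [-2, -1]
g(-1.5) = -5.375 < 0, so the root lies in [-2, -1.5]
g(-1.75) = -1.617188 < 0, so the root lies in [-2, -1.75]
g(-1.875) = 1.6255 > 0, so the root lies in [-1.875, -1.75]
g(-1.8125) = -0.1264 < 0, so the root lies in [-1.875, -1.8125]
g(-1.84375) = 0.7155 > 0, so the root lies in [-1.84375, -1.8125]

-1.84375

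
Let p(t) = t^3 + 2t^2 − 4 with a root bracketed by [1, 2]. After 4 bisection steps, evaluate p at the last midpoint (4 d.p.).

0.4949

t = 1.5 gives p = 3.875, positive; keep [1, 1.5]
t = 1.25 gives p = 1.078125, positive; keep [1, 1.25]
t = 1.125 gives p = -0.044922, negative; keep [1.125, 1.25]
t = 1.1875 gives p = 0.4949, positive; keep [1.125, 1.1875]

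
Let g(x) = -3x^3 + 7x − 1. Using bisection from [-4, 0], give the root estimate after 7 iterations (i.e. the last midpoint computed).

midpoint -2: g = 9 > 0 → [-2, 0]
midpoint -1: g = -5 < 0 → [-2, -1]
midpoint -1.5: g = -1.375 < 0 → [-2, -1.5]
midpoint -1.75: g = 2.8281 > 0 → [-1.75, -1.5]
midpoint -1.625: g = 0.498 > 0 → [-1.625, -1.5]
midpoint -1.5625: g = -0.4934 < 0 → [-1.625, -1.5625]
midpoint -1.59375: g = -0.0117 < 0 → [-1.625, -1.59375]

-1.59375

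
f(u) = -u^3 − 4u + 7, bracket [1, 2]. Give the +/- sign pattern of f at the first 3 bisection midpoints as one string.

f(1.5) = -2.375 < 0, so the root lies in [1, 1.5]
f(1.25) = 0.046875 > 0, so the root lies in [1.25, 1.5]
f(1.375) = -1.099609 < 0, so the root lies in [1.25, 1.375]

-+-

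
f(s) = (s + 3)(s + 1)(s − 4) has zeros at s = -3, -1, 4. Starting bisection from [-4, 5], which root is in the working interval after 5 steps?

f(0.5) = -18.375 < 0, so the root lies in [0.5, 5]
f(2.75) = -26.953125 < 0, so the root lies in [2.75, 5]
f(3.875) = -4.189453 < 0, so the root lies in [3.875, 5]
f(4.4375) = 17.6931 > 0, so the root lies in [3.875, 4.4375]
f(4.15625) = 5.7655 > 0, so the root lies in [3.875, 4.15625]

4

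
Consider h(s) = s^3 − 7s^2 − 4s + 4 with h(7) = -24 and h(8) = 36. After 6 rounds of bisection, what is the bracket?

m = 7.5, h(m) = 2.125 (+); new bracket [7, 7.5]
m = 7.25, h(m) = -11.859375 (−); new bracket [7.25, 7.5]
m = 7.375, h(m) = -5.103516 (−); new bracket [7.375, 7.5]
m = 7.4375, h(m) = -1.5491 (−); new bracket [7.4375, 7.5]
m = 7.46875, h(m) = 0.2729 (+); new bracket [7.4375, 7.46875]
m = 7.453125, h(m) = -0.6418 (−); new bracket [7.453125, 7.46875]

[7.453125, 7.46875]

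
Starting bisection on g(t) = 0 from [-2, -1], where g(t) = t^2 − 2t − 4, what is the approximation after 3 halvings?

-1.125

g(-1.5) = 1.25 > 0, so the root lies in [-1.5, -1]
g(-1.25) = 0.0625 > 0, so the root lies in [-1.25, -1]
g(-1.125) = -0.484375 < 0, so the root lies in [-1.25, -1.125]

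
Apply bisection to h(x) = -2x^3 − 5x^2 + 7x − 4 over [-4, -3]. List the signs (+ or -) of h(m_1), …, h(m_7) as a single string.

-++----

m = -3.5, h(m) = -4 (−); new bracket [-4, -3.5]
m = -3.75, h(m) = 4.90625 (+); new bracket [-3.75, -3.5]
m = -3.625, h(m) = 0.191406 (+); new bracket [-3.625, -3.5]
m = -3.5625, h(m) = -1.9683 (−); new bracket [-3.625, -3.5625]
m = -3.59375, h(m) = -0.9046 (−); new bracket [-3.625, -3.59375]
m = -3.609375, h(m) = -0.3607 (−); new bracket [-3.625, -3.609375]
m = -3.6171875, h(m) = -0.0856 (−); new bracket [-3.625, -3.6171875]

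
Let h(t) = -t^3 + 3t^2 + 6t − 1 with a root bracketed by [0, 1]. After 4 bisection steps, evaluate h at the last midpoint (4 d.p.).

0.2239

m = 0.5, h(m) = 2.625 (+); new bracket [0, 0.5]
m = 0.25, h(m) = 0.671875 (+); new bracket [0, 0.25]
m = 0.125, h(m) = -0.205078 (−); new bracket [0.125, 0.25]
m = 0.1875, h(m) = 0.2239 (+); new bracket [0.125, 0.1875]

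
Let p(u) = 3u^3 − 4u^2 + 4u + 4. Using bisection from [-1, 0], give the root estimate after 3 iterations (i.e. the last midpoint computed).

-0.625

m = -0.5, p(m) = 0.625 (+); new bracket [-1, -0.5]
m = -0.75, p(m) = -2.515625 (−); new bracket [-0.75, -0.5]
m = -0.625, p(m) = -0.794922 (−); new bracket [-0.625, -0.5]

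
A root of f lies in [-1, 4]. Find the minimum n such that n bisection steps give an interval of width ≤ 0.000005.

20

Width after n steps is 5/2^n. Need 2^n ≥ 5/0.000005 = 1000000.
2^19 = 524288 < 1000000 ≤ 2^20 = 1048576, so n = 20.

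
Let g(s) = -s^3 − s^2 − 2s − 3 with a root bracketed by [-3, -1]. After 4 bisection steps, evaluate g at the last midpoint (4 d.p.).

0.4590

midpoint -2: g = 5 > 0 → [-2, -1]
midpoint -1.5: g = 1.125 > 0 → [-1.5, -1]
midpoint -1.25: g = -0.109375 < 0 → [-1.5, -1.25]
midpoint -1.375: g = 0.459 > 0 → [-1.375, -1.25]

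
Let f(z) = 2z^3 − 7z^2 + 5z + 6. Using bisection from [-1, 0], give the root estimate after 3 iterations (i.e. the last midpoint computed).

-0.625

midpoint -0.5: f = 1.5 > 0 → [-1, -0.5]
midpoint -0.75: f = -2.53125 < 0 → [-0.75, -0.5]
midpoint -0.625: f = -0.347656 < 0 → [-0.625, -0.5]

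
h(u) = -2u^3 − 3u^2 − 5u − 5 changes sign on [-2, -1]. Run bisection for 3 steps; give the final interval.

[-1.25, -1.125]

m = -1.5, h(m) = 2.5 (+); new bracket [-1.5, -1]
m = -1.25, h(m) = 0.46875 (+); new bracket [-1.25, -1]
m = -1.125, h(m) = -0.324219 (−); new bracket [-1.25, -1.125]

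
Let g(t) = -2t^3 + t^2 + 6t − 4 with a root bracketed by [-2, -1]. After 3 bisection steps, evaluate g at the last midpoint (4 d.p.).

m = -1.5, g(m) = -4 (−); new bracket [-2, -1.5]
m = -1.75, g(m) = -0.71875 (−); new bracket [-2, -1.75]
m = -1.875, g(m) = 1.449219 (+); new bracket [-1.875, -1.75]

1.4492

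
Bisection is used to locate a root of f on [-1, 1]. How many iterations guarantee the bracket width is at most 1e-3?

Width after n steps is 2/2^n. Need 2^n ≥ 2/1e-3 = 2000.
2^10 = 1024 < 2000 ≤ 2^11 = 2048, so n = 11.

11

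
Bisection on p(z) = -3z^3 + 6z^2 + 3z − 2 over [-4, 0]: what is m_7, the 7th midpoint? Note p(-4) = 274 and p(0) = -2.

-0.71875

p(-2) = 40 > 0, so the root lies in [-2, 0]
p(-1) = 4 > 0, so the root lies in [-1, 0]
p(-0.5) = -1.625 < 0, so the root lies in [-1, -0.5]
p(-0.75) = 0.3906 > 0, so the root lies in [-0.75, -0.5]
p(-0.625) = -0.7988 < 0, so the root lies in [-0.75, -0.625]
p(-0.6875) = -0.2517 < 0, so the root lies in [-0.75, -0.6875]
p(-0.71875) = 0.0573 > 0, so the root lies in [-0.71875, -0.6875]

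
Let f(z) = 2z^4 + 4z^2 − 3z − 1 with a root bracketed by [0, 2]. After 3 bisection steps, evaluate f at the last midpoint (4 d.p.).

-0.3672

m = 1, f(m) = 2 (+); new bracket [0, 1]
m = 0.5, f(m) = -1.375 (−); new bracket [0.5, 1]
m = 0.75, f(m) = -0.367188 (−); new bracket [0.75, 1]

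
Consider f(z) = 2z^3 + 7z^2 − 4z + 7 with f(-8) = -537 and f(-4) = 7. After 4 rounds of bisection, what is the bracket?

midpoint -6: f = -149 < 0 → [-6, -4]
midpoint -5: f = -48 < 0 → [-5, -4]
midpoint -4.5: f = -15.5 < 0 → [-4.5, -4]
midpoint -4.25: f = -3.0938 < 0 → [-4.25, -4]

[-4.25, -4]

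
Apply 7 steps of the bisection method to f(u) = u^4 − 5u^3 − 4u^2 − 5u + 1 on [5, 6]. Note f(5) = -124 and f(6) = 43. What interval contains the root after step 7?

[5.828125, 5.8359375]

u = 5.5 gives f = -64.3125, negative; keep [5.5, 6]
u = 5.75 gives f = -17.417969, negative; keep [5.75, 6]
u = 5.875 gives f = 10.994385, positive; keep [5.75, 5.875]
u = 5.8125 gives f = -3.6474, negative; keep [5.8125, 5.875]
u = 5.84375 gives f = 3.5629, positive; keep [5.8125, 5.84375]
u = 5.828125 gives f = -0.0697, negative; keep [5.828125, 5.84375]
u = 5.8359375 gives f = 1.7397, positive; keep [5.828125, 5.8359375]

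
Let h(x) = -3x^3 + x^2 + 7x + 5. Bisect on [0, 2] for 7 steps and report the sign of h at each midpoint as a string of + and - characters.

+++++-+

h(1) = 10 > 0, so the root lies in [1, 2]
h(1.5) = 7.625 > 0, so the root lies in [1.5, 2]
h(1.75) = 4.234375 > 0, so the root lies in [1.75, 2]
h(1.875) = 1.8652 > 0, so the root lies in [1.875, 2]
h(1.9375) = 0.4968 > 0, so the root lies in [1.9375, 2]
h(1.96875) = -0.2353 < 0, so the root lies in [1.9375, 1.96875]
h(1.953125) = 0.1348 > 0, so the root lies in [1.953125, 1.96875]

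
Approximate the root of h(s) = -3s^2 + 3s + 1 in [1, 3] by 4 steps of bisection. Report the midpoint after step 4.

s = 2 gives h = -5, negative; keep [1, 2]
s = 1.5 gives h = -1.25, negative; keep [1, 1.5]
s = 1.25 gives h = 0.0625, positive; keep [1.25, 1.5]
s = 1.375 gives h = -0.5469, negative; keep [1.25, 1.375]

1.375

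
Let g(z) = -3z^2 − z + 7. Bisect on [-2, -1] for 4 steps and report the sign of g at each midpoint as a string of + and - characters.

m = -1.5, g(m) = 1.75 (+); new bracket [-2, -1.5]
m = -1.75, g(m) = -0.4375 (−); new bracket [-1.75, -1.5]
m = -1.625, g(m) = 0.703125 (+); new bracket [-1.75, -1.625]
m = -1.6875, g(m) = 0.1445 (+); new bracket [-1.75, -1.6875]

+-++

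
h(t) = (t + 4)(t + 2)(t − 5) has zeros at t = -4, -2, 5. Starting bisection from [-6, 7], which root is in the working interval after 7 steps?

m = 0.5, h(m) = -50.625 (−); new bracket [0.5, 7]
m = 3.75, h(m) = -55.703125 (−); new bracket [3.75, 7]
m = 5.375, h(m) = 25.927734 (+); new bracket [3.75, 5.375]
m = 4.5625, h(m) = -24.5837 (−); new bracket [4.5625, 5.375]
m = 4.96875, h(m) = -1.9532 (−); new bracket [4.96875, 5.375]
m = 5.171875, h(m) = 11.3059 (+); new bracket [4.96875, 5.171875]
m = 5.0703125, h(m) = 4.5091 (+); new bracket [4.96875, 5.0703125]

5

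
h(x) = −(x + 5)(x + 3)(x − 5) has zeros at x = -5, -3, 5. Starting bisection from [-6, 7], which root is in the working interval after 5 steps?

m = 0.5, h(m) = 86.625 (+); new bracket [0.5, 7]
m = 3.75, h(m) = 73.828125 (+); new bracket [3.75, 7]
m = 5.375, h(m) = -32.583984 (−); new bracket [3.75, 5.375]
m = 4.5625, h(m) = 31.6384 (+); new bracket [4.5625, 5.375]
m = 4.96875, h(m) = 2.4825 (+); new bracket [4.96875, 5.375]

5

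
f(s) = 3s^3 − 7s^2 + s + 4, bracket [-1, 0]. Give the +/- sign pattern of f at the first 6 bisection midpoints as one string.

+--+++

midpoint -0.5: f = 1.375 > 0 → [-1, -0.5]
midpoint -0.75: f = -1.953125 < 0 → [-0.75, -0.5]
midpoint -0.625: f = -0.091797 < 0 → [-0.625, -0.5]
midpoint -0.5625: f = 0.6887 > 0 → [-0.625, -0.5625]
midpoint -0.59375: f = 0.3105 > 0 → [-0.625, -0.59375]
midpoint -0.609375: f = 0.1124 > 0 → [-0.625, -0.609375]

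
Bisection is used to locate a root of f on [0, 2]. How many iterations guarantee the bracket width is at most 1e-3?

Width after n steps is 2/2^n. Need 2^n ≥ 2/1e-3 = 2000.
2^10 = 1024 < 2000 ≤ 2^11 = 2048, so n = 11.

11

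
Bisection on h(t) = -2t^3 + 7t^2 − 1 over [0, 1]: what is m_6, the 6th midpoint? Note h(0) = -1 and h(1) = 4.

0.390625

h(0.5) = 0.5 > 0, so the root lies in [0, 0.5]
h(0.25) = -0.59375 < 0, so the root lies in [0.25, 0.5]
h(0.375) = -0.121094 < 0, so the root lies in [0.375, 0.5]
h(0.4375) = 0.1724 > 0, so the root lies in [0.375, 0.4375]
h(0.40625) = 0.0212 > 0, so the root lies in [0.375, 0.40625]
h(0.390625) = -0.0511 < 0, so the root lies in [0.390625, 0.40625]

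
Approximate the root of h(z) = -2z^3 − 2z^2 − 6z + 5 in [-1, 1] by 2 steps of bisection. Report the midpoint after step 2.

h(0) = 5 > 0, so the root lies in [0, 1]
h(0.5) = 1.25 > 0, so the root lies in [0.5, 1]

0.5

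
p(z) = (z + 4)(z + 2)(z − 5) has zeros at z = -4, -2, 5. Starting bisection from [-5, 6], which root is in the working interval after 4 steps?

5

m = 0.5, p(m) = -50.625 (−); new bracket [0.5, 6]
m = 3.25, p(m) = -66.609375 (−); new bracket [3.25, 6]
m = 4.625, p(m) = -21.427734 (−); new bracket [4.625, 6]
m = 5.3125, p(m) = 21.2805 (+); new bracket [4.625, 5.3125]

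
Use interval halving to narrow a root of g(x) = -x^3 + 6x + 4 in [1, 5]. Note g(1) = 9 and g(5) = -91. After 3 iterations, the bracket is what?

x = 3 gives g = -5, negative; keep [1, 3]
x = 2 gives g = 8, positive; keep [2, 3]
x = 2.5 gives g = 3.375, positive; keep [2.5, 3]

[2.5, 3]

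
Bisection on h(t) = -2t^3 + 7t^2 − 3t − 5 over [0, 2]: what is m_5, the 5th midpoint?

1.5625

m = 1, h(m) = -3 (−); new bracket [1, 2]
m = 1.5, h(m) = -0.5 (−); new bracket [1.5, 2]
m = 1.75, h(m) = 0.46875 (+); new bracket [1.5, 1.75]
m = 1.625, h(m) = 0.0273 (+); new bracket [1.5, 1.625]
m = 1.5625, h(m) = -0.2271 (−); new bracket [1.5625, 1.625]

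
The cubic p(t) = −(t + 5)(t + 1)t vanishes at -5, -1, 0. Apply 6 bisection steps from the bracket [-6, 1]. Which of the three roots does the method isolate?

-5

m = -2.5, p(m) = -9.375 (−); new bracket [-6, -2.5]
m = -4.25, p(m) = -10.359375 (−); new bracket [-6, -4.25]
m = -5.125, p(m) = 2.642578 (+); new bracket [-5.125, -4.25]
m = -4.6875, p(m) = -5.4016 (−); new bracket [-5.125, -4.6875]
m = -4.90625, p(m) = -1.7967 (−); new bracket [-5.125, -4.90625]
m = -5.015625, p(m) = 0.3147 (+); new bracket [-5.015625, -4.90625]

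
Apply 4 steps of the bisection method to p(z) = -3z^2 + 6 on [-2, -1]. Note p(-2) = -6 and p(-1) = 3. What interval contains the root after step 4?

[-1.4375, -1.375]

z = -1.5 gives p = -0.75, negative; keep [-1.5, -1]
z = -1.25 gives p = 1.3125, positive; keep [-1.5, -1.25]
z = -1.375 gives p = 0.328125, positive; keep [-1.5, -1.375]
z = -1.4375 gives p = -0.1992, negative; keep [-1.4375, -1.375]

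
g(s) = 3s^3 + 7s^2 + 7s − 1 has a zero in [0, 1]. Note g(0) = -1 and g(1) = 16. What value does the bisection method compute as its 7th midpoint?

g(0.5) = 4.625 > 0, so the root lies in [0, 0.5]
g(0.25) = 1.234375 > 0, so the root lies in [0, 0.25]
g(0.125) = -0.009766 < 0, so the root lies in [0.125, 0.25]
g(0.1875) = 0.5784 > 0, so the root lies in [0.125, 0.1875]
g(0.15625) = 0.2761 > 0, so the root lies in [0.125, 0.15625]
g(0.140625) = 0.1311 > 0, so the root lies in [0.125, 0.140625]
g(0.1328125) = 0.0602 > 0, so the root lies in [0.125, 0.1328125]

0.1328125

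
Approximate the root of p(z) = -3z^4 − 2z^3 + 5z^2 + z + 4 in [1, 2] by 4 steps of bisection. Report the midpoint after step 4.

1.3125

p(1.5) = -5.1875 < 0, so the root lies in [1, 1.5]
p(1.25) = 1.832031 > 0, so the root lies in [1.25, 1.5]
p(1.375) = -1.094482 < 0, so the root lies in [1.25, 1.375]
p(1.3125) = 0.5012 > 0, so the root lies in [1.3125, 1.375]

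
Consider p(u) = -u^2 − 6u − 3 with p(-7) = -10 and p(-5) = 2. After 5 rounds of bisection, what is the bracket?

[-5.5, -5.4375]

midpoint -6: p = -3 < 0 → [-6, -5]
midpoint -5.5: p = -0.25 < 0 → [-5.5, -5]
midpoint -5.25: p = 0.9375 > 0 → [-5.5, -5.25]
midpoint -5.375: p = 0.3594 > 0 → [-5.5, -5.375]
midpoint -5.4375: p = 0.0586 > 0 → [-5.5, -5.4375]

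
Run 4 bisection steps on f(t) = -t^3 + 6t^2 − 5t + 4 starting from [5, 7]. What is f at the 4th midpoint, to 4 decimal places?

f(6) = -26 < 0, so the root lies in [5, 6]
f(5.5) = -8.375 < 0, so the root lies in [5, 5.5]
f(5.25) = -1.578125 < 0, so the root lies in [5, 5.25]
f(5.125) = 1.3574 > 0, so the root lies in [5.125, 5.25]

1.3574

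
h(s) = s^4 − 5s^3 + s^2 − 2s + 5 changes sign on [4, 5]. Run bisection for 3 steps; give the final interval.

h(4.5) = -29.3125 < 0, so the root lies in [4.5, 5]
h(4.75) = -8.730469 < 0, so the root lies in [4.75, 5]
h(4.875) = 4.533447 > 0, so the root lies in [4.75, 4.875]

[4.75, 4.875]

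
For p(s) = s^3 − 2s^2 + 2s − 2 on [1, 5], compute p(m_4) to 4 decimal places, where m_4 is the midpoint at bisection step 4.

m = 3, p(m) = 13 (+); new bracket [1, 3]
m = 2, p(m) = 2 (+); new bracket [1, 2]
m = 1.5, p(m) = -0.125 (−); new bracket [1.5, 2]
m = 1.75, p(m) = 0.7344 (+); new bracket [1.5, 1.75]

0.7344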